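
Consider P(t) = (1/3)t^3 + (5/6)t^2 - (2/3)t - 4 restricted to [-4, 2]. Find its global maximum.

2/3

Differentiating, P'(t) = t^2 + (5/3)t - 2/3; which vanishes at t = -2 and t = 1/3.
Evaluating at the critical points and endpoints: P(-4) = -28/3, P(-2) = -2, P(1/3) = -667/162, P(2) = 2/3.
So the maximum is P(2) = 2/3.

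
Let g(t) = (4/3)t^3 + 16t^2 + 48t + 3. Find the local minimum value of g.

-119/3

g'(t) = 4t^2 + 32t + 48 = 0 at t = -6, -2.
Since g''(t) = 8t + 32, we get g''(-6) = -16 < 0 ⇒ local maximum; g''(-2) = 16 > 0 ⇒ local minimum.
The local minimum is g(-2) = -119/3.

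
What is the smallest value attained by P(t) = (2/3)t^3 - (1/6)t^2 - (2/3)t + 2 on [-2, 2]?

P'(t) = 2t^2 - (1/3)t - 2/3, which vanishes at t = -1/2 and t = 2/3.
Candidates: P(-2) = -8/3; P(-1/2) = 53/24; P(2/3) = 136/81; P(2) = 16/3.
Hence the absolute minimum is -8/3 at t = -2.

-8/3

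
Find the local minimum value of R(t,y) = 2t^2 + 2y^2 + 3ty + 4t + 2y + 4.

12/7

∂R/∂t = 4t + 3y + 4 = 0 and ∂R/∂y = 3t + 4y + 2 = 0, so (t, y) = (-10/7, 4/7).
The Hessian has R_{tt} = 4, R_{yy} = 4, R_{ty} = 3, giving D = 7 > 0 with R_{tt} > 0, so the point is a local minimum.
R(-10/7, 4/7) = 12/7.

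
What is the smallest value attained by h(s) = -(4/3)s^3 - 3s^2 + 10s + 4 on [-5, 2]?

-227/12

Differentiating, h'(s) = -4s^2 - 6s + 10; which vanishes at s = -5/2 and s = 1.
Candidates: h(-5) = 137/3, h(-5/2) = -227/12, h(1) = 29/3, h(2) = 4/3.
So the minimum is h(-5/2) = -227/12.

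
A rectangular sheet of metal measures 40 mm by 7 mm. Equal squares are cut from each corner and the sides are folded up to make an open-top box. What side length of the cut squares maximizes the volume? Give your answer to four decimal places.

1.6667

With cut size x, the volume is V(x) = x(40 − 2x)(7 − 2x) for 0 < x < 3.5.
V'(x) = 12x^2 − 188x + 280. Setting V'(x) = 0 gives x ≈ 1.6667 (the root in (0, 3.5)).
V''(x) = 24x − 188 is negative there, so this is the maximum; V ≈ 224.0741.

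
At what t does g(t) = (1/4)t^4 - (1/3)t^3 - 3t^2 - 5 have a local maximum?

Critical points: g'(t) = t^3 - t^2 - 6t vanishes at t = -2, 0, 3.
Since g''(t) = 3t^2 - 2t - 6, we get g''(-2) = 10 > 0 ⇒ local minimum; g''(0) = -6 < 0 ⇒ local maximum; g''(3) = 15 > 0 ⇒ local minimum.
Thus g has its local maximum at t = 0, with value -5.

0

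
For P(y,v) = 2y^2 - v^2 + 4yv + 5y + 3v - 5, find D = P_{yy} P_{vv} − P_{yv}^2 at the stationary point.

∂P/∂y = 4y + 4v + 5 = 0 and ∂P/∂v = 4y - 2v + 3 = 0, so (y, v) = (-11/12, -1/3).
The Hessian has P_{yy} = 4, P_{vv} = -2, P_{yv} = 4, giving D = -24 < 0, so the point is a saddle point.
D = (4)·(-2) − (4)^2 = -24.

-24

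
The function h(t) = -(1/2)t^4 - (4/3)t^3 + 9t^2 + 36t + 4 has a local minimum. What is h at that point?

h'(t) = -2t^3 - 4t^2 + 18t + 36. Setting h'(t) = 0 gives t ∈ {-3, -2, 3}.
h''(t) = -6t^2 - 8t + 18. h''(-3) = -12 < 0 ⇒ local maximum; h''(-2) = 10 > 0 ⇒ local minimum; h''(3) = -60 < 0 ⇒ local maximum.
So the local minimum value is h(-2) = -88/3.

-88/3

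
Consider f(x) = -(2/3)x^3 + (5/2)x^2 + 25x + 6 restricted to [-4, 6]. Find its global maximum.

661/6

Differentiating, f'(x) = -2x^2 + 5x + 25; which vanishes at x = -5/2 and x = 5.
Candidates: f(-4) = -34/3,  f(-5/2) = -731/24,  f(5) = 661/6,  f(6) = 102.
The maximum over the interval is 661/6, attained at x = 5.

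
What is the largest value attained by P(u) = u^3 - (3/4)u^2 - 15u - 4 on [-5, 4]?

Differentiating, P'(u) = 3u^2 - (3/2)u - 15; which vanishes at u = -2 and u = 5/2.
Compare values at every candidate in [-5, 4]: P(-5) = -291/4,  P(-2) = 15,  P(5/2) = -489/16,  P(4) = -12.
The maximum over the interval is 15, attained at u = -2.

15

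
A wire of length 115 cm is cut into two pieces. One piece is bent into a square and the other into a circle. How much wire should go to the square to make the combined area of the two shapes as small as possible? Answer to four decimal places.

Let x be the length used for the square. Square side x/4; circle radius (115−x)/(2π).
A(x) = (x/4)² + π·((115−x)/(2π))² = x²/16 + (115−x)²/(4π) for 0 ≤ x ≤ 115. A'(x) = x/8 − (115−x)/(2π) = 0 gives x = 4·115/(π+4) ≈ 64.4114.
A'' = 1/8 + 1/(2π) > 0, so this gives the minimum combined area; x ≈ 64.4114 cm to the square.

64.4114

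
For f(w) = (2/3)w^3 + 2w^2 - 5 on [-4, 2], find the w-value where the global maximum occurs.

The derivative is 2w^2 + 4w, which vanishes at w = -2 and w = 0.
Evaluating at the critical points and endpoints: f(-4) = -47/3, f(-2) = -7/3, f(0) = -5, f(2) = 25/3.
So the maximum is f(2) = 25/3.

2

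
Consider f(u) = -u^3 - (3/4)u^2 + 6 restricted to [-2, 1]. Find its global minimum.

17/4

f'(u) = -3u^2 - (3/2)u, which vanishes at u = -1/2 and u = 0.
Candidates: f(-2) = 11,  f(-1/2) = 95/16,  f(0) = 6,  f(1) = 17/4.
Hence the absolute minimum is 17/4 at u = 1.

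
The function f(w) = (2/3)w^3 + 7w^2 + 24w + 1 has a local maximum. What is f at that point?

f'(w) = 2w^2 + 14w + 24 = 0 at w = -4, -3.
f''(w) = 4w + 14. f''(-4) = -2 < 0 ⇒ local maximum; f''(-3) = 2 > 0 ⇒ local minimum.
Thus f has its local maximum at w = -4, with value -77/3.

-77/3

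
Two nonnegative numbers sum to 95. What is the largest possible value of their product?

9025/4

With x + y = 95, the product is P(x) = x(95 − x).
P'(x) = 95 − 2x = 0 gives x = 95/2; P'' = −2 < 0, so this is the maximum.
P = 95/2·95/2 = 9025/4.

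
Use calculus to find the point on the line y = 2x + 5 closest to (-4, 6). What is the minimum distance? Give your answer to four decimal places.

4.0249

Minimize D(x)^2 = (x + 4)^2 + (2x - 1)^2.
d/dx[D^2] = 2(x + 4) + 2·2·(2x - 1) = 0 ⇒ x = -2/5.
Then y = 21/5 and the distance is √(81/5) ≈ 4.0249.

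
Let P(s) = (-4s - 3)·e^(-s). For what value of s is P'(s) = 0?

P'(s) = (-4)·e^(-s) + (-4s - 3)·(-1)·e^(-s) = (4s - 1)·e^(-s). Since e^(-s) > 0, the only critical point is s = 1/4.
P''(1/4) has the same sign as 4 > 0, so this is a local minimum.
P(1/4) = (-4)·e^(-1/4) ≈ -3.1152.

1/4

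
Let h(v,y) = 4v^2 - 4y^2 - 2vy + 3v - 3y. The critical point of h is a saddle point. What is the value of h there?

-9/34

∂h/∂v = 8v - 2y + 3 = 0 and ∂h/∂y = -2v - 8y - 3 = 0, so (v, y) = (-15/34, -9/34).
The Hessian has h_{vv} = 8, h_{yy} = -8, h_{vy} = -2, giving D = -68 < 0, so the point is a saddle point.
h(-15/34, -9/34) = -9/34.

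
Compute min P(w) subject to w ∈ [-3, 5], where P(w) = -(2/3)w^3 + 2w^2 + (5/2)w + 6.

Differentiating, P'(w) = -2w^2 + 4w + 5/2; which vanishes at w = -1/2 and w = 5/2.
Compare values at every candidate in [-3, 5]: P(-3) = 69/2, P(-1/2) = 16/3, P(5/2) = 43/3, P(5) = -89/6.
So the minimum is P(5) = -89/6.

-89/6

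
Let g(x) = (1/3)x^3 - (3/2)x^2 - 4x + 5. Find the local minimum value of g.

Critical points: g'(x) = x^2 - 3x - 4 vanishes at x = -1, 4.
Second-derivative test with g''(x) = 2x - 3: g''(-1) = -5 < 0 ⇒ local maximum; g''(4) = 5 > 0 ⇒ local minimum.
Thus g has its local minimum at x = 4, with value -41/3.

-41/3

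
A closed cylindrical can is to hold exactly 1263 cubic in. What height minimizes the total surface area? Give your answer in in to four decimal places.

11.7158

With radius r and height h, πr²h = 1263 so h = 1263/(πr²), and S(r) = 2πr² + 2πrh = 2πr² + 2·1263/r.
S'(r) = 4πr − 2·1263/r² = 0 ⇒ r³ = 1263/(2π), so r ≈ 5.8579 and h = 2r ≈ 11.7158.
S''(r) = 4π + 4·1263/r³ > 0, so this is the minimum; S ≈ 646.8200.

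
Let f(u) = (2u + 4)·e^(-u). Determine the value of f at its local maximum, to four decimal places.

5.4366

Differentiating with the product rule gives f'(u) = (-2u - 2)·e^(-u). Since e^(-u) > 0, the only critical point is u = -1.
f''(-1) has the same sign as -2 < 0, so this is a local maximum.
f(-1) = (2)·e^(1) ≈ 5.4366.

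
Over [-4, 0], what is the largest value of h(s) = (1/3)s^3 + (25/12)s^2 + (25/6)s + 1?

The derivative is s^2 + (25/6)s + 25/6, which vanishes at s = -5/2 and s = -5/3.
Evaluating at the critical points and endpoints: h(-4) = -11/3,  h(-5/2) = -77/48,  h(-5/3) = -551/324,  h(0) = 1.
The maximum over the interval is 1, attained at s = 0.

1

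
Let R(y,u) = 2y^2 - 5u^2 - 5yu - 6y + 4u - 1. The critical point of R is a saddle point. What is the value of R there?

-333/65

∂R/∂y = 4y - 5u - 6 = 0 and ∂R/∂u = -5y - 10u + 4 = 0, so (y, u) = (16/13, -14/65).
The Hessian has R_{yy} = 4, R_{uu} = -10, R_{yu} = -5, giving D = -65 < 0, so the point is a saddle point.
R(16/13, -14/65) = -333/65.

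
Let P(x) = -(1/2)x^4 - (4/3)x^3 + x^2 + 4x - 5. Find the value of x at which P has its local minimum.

-1

P'(x) = -2x^3 - 4x^2 + 2x + 4. Setting P'(x) = 0 gives x ∈ {-2, -1, 1}.
P''(x) = -6x^2 - 8x + 2. P''(-2) = -6 < 0 ⇒ local maximum; P''(-1) = 4 > 0 ⇒ local minimum; P''(1) = -12 < 0 ⇒ local maximum.
The local minimum is P(-1) = -43/6.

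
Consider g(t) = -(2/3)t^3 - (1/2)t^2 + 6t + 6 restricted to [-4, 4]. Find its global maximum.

g'(t) = -2t^2 - t + 6, which vanishes at t = -2 and t = 3/2.
Evaluating at the critical points and endpoints: g(-4) = 50/3, g(-2) = -8/3, g(3/2) = 93/8, g(4) = -62/3.
So the maximum is g(-4) = 50/3.

50/3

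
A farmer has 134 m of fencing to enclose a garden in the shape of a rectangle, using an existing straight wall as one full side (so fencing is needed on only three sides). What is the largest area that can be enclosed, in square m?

4489/2

Let the sides perpendicular to the wall have length x and the parallel side y, so 2x + y = 134 and the area is A = xy = x(134 − 2x).
A'(x) = 134 − 4x = 0 gives x = 67/2, and A''(x) = −4 < 0 confirms a maximum.
Then y = 134 − 2·67/2 = 67 and A = 4489/2.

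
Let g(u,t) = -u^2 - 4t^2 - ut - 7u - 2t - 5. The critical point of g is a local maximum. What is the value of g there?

37/5

∂g/∂u = -2u - t - 7 = 0 and ∂g/∂t = -u - 8t - 2 = 0, so (u, t) = (-18/5, 1/5).
The Hessian has g_{uu} = -2, g_{tt} = -8, g_{ut} = -1, giving D = 15 > 0 with g_{uu} < 0, so the point is a local maximum.
g(-18/5, 1/5) = 37/5.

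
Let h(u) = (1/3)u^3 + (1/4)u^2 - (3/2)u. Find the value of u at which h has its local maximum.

-3/2

Critical points: h'(u) = u^2 + (1/2)u - 3/2 vanishes at u = -3/2, 1.
h''(u) = 2u + 1/2. h''(-3/2) = -5/2 < 0 ⇒ local maximum; h''(1) = 5/2 > 0 ⇒ local minimum.
So the local maximum value is h(-3/2) = 27/16.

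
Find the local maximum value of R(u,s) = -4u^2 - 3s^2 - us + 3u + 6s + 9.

∂R/∂u = -8u - s + 3 = 0 and ∂R/∂s = -u - 6s + 6 = 0, so (u, s) = (12/47, 45/47).
The Hessian has R_{uu} = -8, R_{ss} = -6, R_{us} = -1, giving D = 47 > 0 with R_{uu} < 0, so the point is a local maximum.
R(12/47, 45/47) = 576/47.

576/47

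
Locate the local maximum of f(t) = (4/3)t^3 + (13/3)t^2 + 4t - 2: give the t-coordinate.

-3/2

f'(t) = 4t^2 + (26/3)t + 4 = 0 at t = -3/2, -2/3.
Second-derivative test with f''(t) = 8t + 26/3: f''(-3/2) = -10/3 < 0 ⇒ local maximum; f''(-2/3) = 10/3 > 0 ⇒ local minimum.
The local maximum is f(-3/2) = -11/4.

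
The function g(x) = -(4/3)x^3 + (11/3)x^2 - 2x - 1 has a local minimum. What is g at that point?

g'(x) = -4x^2 + (22/3)x - 2 = 0 at x = 1/3, 3/2.
Since g''(x) = -8x + 22/3, we get g''(1/3) = 14/3 > 0 ⇒ local minimum; g''(3/2) = -14/3 < 0 ⇒ local maximum.
So the local minimum value is g(1/3) = -106/81.

-106/81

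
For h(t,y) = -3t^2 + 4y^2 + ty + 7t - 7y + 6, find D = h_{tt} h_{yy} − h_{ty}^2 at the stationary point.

-49

∂h/∂t = -6t + y + 7 = 0 and ∂h/∂y = t + 8y - 7 = 0, so (t, y) = (9/7, 5/7).
The Hessian has h_{tt} = -6, h_{yy} = 8, h_{ty} = 1, giving D = -49 < 0, so the point is a saddle point.
D = (-6)·(8) − (1)^2 = -49.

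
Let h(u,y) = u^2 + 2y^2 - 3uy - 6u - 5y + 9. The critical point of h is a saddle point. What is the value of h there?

∂h/∂u = 2u - 3y - 6 = 0 and ∂h/∂y = -3u + 4y - 5 = 0, so (u, y) = (-39, -28).
The Hessian has h_{uu} = 2, h_{yy} = 4, h_{uy} = -3, giving D = -1 < 0, so the point is a saddle point.
h(-39, -28) = 196.

196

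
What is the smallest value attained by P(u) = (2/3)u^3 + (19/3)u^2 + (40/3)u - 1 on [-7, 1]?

-38/3

The derivative is 2u^2 + (38/3)u + 40/3, which vanishes at u = -5 and u = -4/3.
Compare values at every candidate in [-7, 1]: P(-7) = -38/3; P(-5) = 22/3; P(-4/3) = -737/81; P(1) = 58/3.
Hence the absolute minimum is -38/3 at u = -7.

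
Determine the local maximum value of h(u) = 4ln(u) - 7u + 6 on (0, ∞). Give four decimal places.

-0.2385

h'(u) = 4/u − 7 = 0 gives u = 4/7.
h''(u) = -4/u², which is negative for u > 0, so this is a local maximum.
h(4/7) = 4·ln(4/7) - 4 + 6 ≈ -0.2385.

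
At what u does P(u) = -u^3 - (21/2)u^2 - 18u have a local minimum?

-6

P'(u) = -3u^2 - 21u - 18 = 0 at u = -6, -1.
Since P''(u) = -6u - 21, we get P''(-6) = 15 > 0 ⇒ local minimum; P''(-1) = -15 < 0 ⇒ local maximum.
So the local minimum value is P(-6) = -54.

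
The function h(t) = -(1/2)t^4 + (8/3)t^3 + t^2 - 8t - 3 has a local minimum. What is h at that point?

-47/6

h'(t) = -2t^3 + 8t^2 + 2t - 8 = 0 at t = -1, 1, 4.
Since h''(t) = -6t^2 + 16t + 2, we get h''(-1) = -20 < 0 ⇒ local maximum; h''(1) = 12 > 0 ⇒ local minimum; h''(4) = -30 < 0 ⇒ local maximum.
Thus h has its local minimum at t = 1, with value -47/6.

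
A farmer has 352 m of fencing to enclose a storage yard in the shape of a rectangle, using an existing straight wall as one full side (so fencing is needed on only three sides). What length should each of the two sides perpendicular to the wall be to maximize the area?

88

Let the sides perpendicular to the wall have length x and the parallel side y, so 2x + y = 352 and the area is A = xy = x(352 − 2x).
A'(x) = 352 − 4x = 0 gives x = 88, and A''(x) = −4 < 0 confirms a maximum.
Then y = 352 − 2·88 = 176 and A = 15488.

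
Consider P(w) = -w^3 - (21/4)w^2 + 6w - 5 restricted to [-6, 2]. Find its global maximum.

The derivative is -3w^2 - (21/2)w + 6, which vanishes at w = -4 and w = 1/2.
Candidates: P(-6) = -14,  P(-4) = -49,  P(1/2) = -55/16,  P(2) = -22.
So the maximum is P(1/2) = -55/16.

-55/16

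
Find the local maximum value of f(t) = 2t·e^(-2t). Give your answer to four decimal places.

By the product rule, f'(t) = (-4t + 2)·e^(-2t). Since e^(-2t) > 0, the only critical point is t = 1/2.
f''(1/2) has the same sign as -4 < 0, so this is a local maximum.
f(1/2) = (1)·e^(-1) ≈ 0.3679.

0.3679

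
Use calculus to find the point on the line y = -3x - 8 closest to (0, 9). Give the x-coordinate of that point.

Minimize D(x)^2 = (x + 0)^2 + (-3x - 17)^2.
d/dx[D^2] = 2(x + 0) + 2·(-3)·(-3x - 17) = 0 ⇒ x = -51/10.
Then y = 73/10 and the distance is √(289/10) ≈ 5.3759.

-51/10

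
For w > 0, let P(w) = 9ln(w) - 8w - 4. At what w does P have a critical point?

P'(w) = 9/w − 8 = 0 gives w = 9/8.
P''(w) = -9/w², which is negative for w > 0, so this is a local maximum.
P(9/8) = 9·ln(9/8) - 9 - 4 ≈ -11.9400.

9/8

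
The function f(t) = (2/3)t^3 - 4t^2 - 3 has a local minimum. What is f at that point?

-73/3

f'(t) = 2t^2 - 8t. Setting f'(t) = 0 gives t ∈ {0, 4}.
Since f''(t) = 4t - 8, we get f''(0) = -8 < 0 ⇒ local maximum; f''(4) = 8 > 0 ⇒ local minimum.
The local minimum is f(4) = -73/3.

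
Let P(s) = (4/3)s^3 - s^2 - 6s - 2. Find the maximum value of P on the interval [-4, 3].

7

The derivative is 4s^2 - 2s - 6, which vanishes at s = -1 and s = 3/2.
Evaluating at the critical points and endpoints: P(-4) = -238/3; P(-1) = 5/3; P(3/2) = -35/4; P(3) = 7.
So the maximum is P(3) = 7.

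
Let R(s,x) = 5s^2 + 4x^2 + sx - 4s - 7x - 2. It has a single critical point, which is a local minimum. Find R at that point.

∂R/∂s = 10s + x - 4 = 0 and ∂R/∂x = s + 8x - 7 = 0, so (s, x) = (25/79, 66/79).
The Hessian has R_{ss} = 10, R_{xx} = 8, R_{sx} = 1, giving D = 79 > 0 with R_{ss} > 0, so the point is a local minimum.
R(25/79, 66/79) = -439/79.

-439/79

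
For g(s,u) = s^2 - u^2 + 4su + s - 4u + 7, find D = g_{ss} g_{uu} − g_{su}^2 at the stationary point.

-20

∂g/∂s = 2s + 4u + 1 = 0 and ∂g/∂u = 4s - 2u - 4 = 0, so (s, u) = (7/10, -3/5).
The Hessian has g_{ss} = 2, g_{uu} = -2, g_{su} = 4, giving D = -20 < 0, so the point is a saddle point.
D = (2)·(-2) − (4)^2 = -20.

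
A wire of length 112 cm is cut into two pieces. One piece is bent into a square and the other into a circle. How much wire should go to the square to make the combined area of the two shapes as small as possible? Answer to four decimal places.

62.7311

Let x be the length used for the square. Square side x/4; circle radius (112−x)/(2π).
A(x) = (x/4)² + π·((112−x)/(2π))² = x²/16 + (112−x)²/(4π) for 0 ≤ x ≤ 112. A'(x) = x/8 − (112−x)/(2π) = 0 gives x = 4·112/(π+4) ≈ 62.7311.
A'' = 1/8 + 1/(2π) > 0, so this gives the minimum combined area; x ≈ 62.7311 cm to the square.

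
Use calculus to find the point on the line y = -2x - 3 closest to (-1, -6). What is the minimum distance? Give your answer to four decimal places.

2.2361

Minimize D(x)^2 = (x + 1)^2 + (-2x + 3)^2.
d/dx[D^2] = 2(x + 1) + 2·(-2)·(-2x + 3) = 0 ⇒ x = 1.
Then y = -5 and the distance is √(5) ≈ 2.2361.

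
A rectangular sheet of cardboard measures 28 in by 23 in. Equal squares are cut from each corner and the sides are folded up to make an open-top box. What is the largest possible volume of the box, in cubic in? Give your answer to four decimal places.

With cut size x, the volume is V(x) = x(28 − 2x)(23 − 2x) for 0 < x < 11.5.
V'(x) = 12x^2 − 204x + 644. Setting V'(x) = 0 gives x ≈ 4.1892 (the root in (0, 11.5)).
V''(x) = 24x − 204 is negative there, so this is the maximum; V ≈ 1201.8781.

1201.8781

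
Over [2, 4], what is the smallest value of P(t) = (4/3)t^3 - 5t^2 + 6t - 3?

The derivative is 4t^2 - 10t + 6, which has no zeros in [2, 4].
Candidates: P(2) = -1/3; P(4) = 79/3.
The minimum over the interval is -1/3, attained at t = 2.

-1/3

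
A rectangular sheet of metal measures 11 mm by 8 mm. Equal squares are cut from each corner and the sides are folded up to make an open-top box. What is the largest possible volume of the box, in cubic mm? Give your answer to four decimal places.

60.0126

With cut size x, the volume is V(x) = x(11 − 2x)(8 − 2x) for 0 < x < 4.
V'(x) = 12x^2 − 76x + 88. Setting V'(x) = 0 gives x ≈ 1.5252 (the root in (0, 4)).
V''(x) = 24x − 76 is negative there, so this is the maximum; V ≈ 60.0126.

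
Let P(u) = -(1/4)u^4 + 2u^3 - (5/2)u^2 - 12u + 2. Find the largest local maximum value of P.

P'(u) = -u^3 + 6u^2 - 5u - 12 = 0 at u = -1, 3, 4.
Second-derivative test with P''(u) = -3u^2 + 12u - 5: P''(-1) = -20 < 0 ⇒ local maximum; P''(3) = 4 > 0 ⇒ local minimum; P''(4) = -5 < 0 ⇒ local maximum.
Thus P has its largest local maximum at u = -1, with value 37/4.

37/4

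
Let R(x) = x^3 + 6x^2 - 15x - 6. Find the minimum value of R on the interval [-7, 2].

-14

Differentiating, R'(x) = 3x^2 + 12x - 15; which vanishes at x = -5 and x = 1.
Compare values at every candidate in [-7, 2]: R(-7) = 50, R(-5) = 94, R(1) = -14, R(2) = -4.
So the minimum is R(1) = -14.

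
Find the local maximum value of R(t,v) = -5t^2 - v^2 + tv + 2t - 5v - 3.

62/19

∂R/∂t = -10t + v + 2 = 0 and ∂R/∂v = t - 2v - 5 = 0, so (t, v) = (-1/19, -48/19).
The Hessian has R_{tt} = -10, R_{vv} = -2, R_{tv} = 1, giving D = 19 > 0 with R_{tt} < 0, so the point is a local maximum.
R(-1/19, -48/19) = 62/19.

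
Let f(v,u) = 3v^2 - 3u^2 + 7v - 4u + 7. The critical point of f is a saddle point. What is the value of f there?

∂f/∂v = 6v + 7 = 0 and ∂f/∂u = -6u - 4 = 0, so (v, u) = (-7/6, -2/3).
The Hessian has f_{vv} = 6, f_{uu} = -6, f_{vu} = 0, giving D = -36 < 0, so the point is a saddle point.
f(-7/6, -2/3) = 17/4.

17/4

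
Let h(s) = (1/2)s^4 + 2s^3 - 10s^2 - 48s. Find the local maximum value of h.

Critical points: h'(s) = 2s^3 + 6s^2 - 20s - 48 vanishes at s = -4, -2, 3.
h''(s) = 6s^2 + 12s - 20. h''(-4) = 28 > 0 ⇒ local minimum; h''(-2) = -20 < 0 ⇒ local maximum; h''(3) = 70 > 0 ⇒ local minimum.
The local maximum is h(-2) = 48.

48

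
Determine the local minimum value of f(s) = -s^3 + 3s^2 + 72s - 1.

-177

Critical points: f'(s) = -3s^2 + 6s + 72 vanishes at s = -4, 6.
f''(s) = -6s + 6. f''(-4) = 30 > 0 ⇒ local minimum; f''(6) = -30 < 0 ⇒ local maximum.
Thus f has its local minimum at s = -4, with value -177.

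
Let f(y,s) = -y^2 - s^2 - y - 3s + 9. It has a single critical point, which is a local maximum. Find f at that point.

23/2

∂f/∂y = -2y - 1 = 0 and ∂f/∂s = -2s - 3 = 0, so (y, s) = (-1/2, -3/2).
The Hessian has f_{yy} = -2, f_{ss} = -2, f_{ys} = 0, giving D = 4 > 0 with f_{yy} < 0, so the point is a local maximum.
f(-1/2, -3/2) = 23/2.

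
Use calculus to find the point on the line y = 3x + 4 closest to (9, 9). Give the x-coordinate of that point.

12/5

Minimize D(x)^2 = (x - 9)^2 + (3x - 5)^2.
d/dx[D^2] = 2(x - 9) + 2·3·(3x - 5) = 0 ⇒ x = 12/5.
Then y = 56/5 and the distance is √(242/5) ≈ 6.9570.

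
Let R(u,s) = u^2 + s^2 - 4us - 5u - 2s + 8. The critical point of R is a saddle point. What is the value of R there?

55/4

∂R/∂u = 2u - 4s - 5 = 0 and ∂R/∂s = -4u + 2s - 2 = 0, so (u, s) = (-3/2, -2).
The Hessian has R_{uu} = 2, R_{ss} = 2, R_{us} = -4, giving D = -12 < 0, so the point is a saddle point.
R(-3/2, -2) = 55/4.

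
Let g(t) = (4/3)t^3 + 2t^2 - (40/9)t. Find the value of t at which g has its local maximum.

-5/3

g'(t) = 4t^2 + 4t - 40/9 = 0 at t = -5/3, 2/3.
Second-derivative test with g''(t) = 8t + 4: g''(-5/3) = -28/3 < 0 ⇒ local maximum; g''(2/3) = 28/3 > 0 ⇒ local minimum.
The local maximum is g(-5/3) = 550/81.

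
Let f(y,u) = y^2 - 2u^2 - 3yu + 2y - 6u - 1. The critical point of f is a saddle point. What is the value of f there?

∂f/∂y = 2y - 3u + 2 = 0 and ∂f/∂u = -3y - 4u - 6 = 0, so (y, u) = (-26/17, -6/17).
The Hessian has f_{yy} = 2, f_{uu} = -4, f_{yu} = -3, giving D = -17 < 0, so the point is a saddle point.
f(-26/17, -6/17) = -25/17.

-25/17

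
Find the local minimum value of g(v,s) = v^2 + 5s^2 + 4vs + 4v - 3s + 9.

-101/4

∂g/∂v = 2v + 4s + 4 = 0 and ∂g/∂s = 4v + 10s - 3 = 0, so (v, s) = (-13, 11/2).
The Hessian has g_{vv} = 2, g_{ss} = 10, g_{vs} = 4, giving D = 4 > 0 with g_{vv} > 0, so the point is a local minimum.
g(-13, 11/2) = -101/4.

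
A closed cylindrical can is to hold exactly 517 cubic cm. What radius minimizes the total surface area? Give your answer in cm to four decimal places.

With radius r and height h, πr²h = 517 so h = 517/(πr²), and S(r) = 2πr² + 2πrh = 2πr² + 2·517/r.
S'(r) = 4πr − 2·517/r² = 0 ⇒ r³ = 517/(2π), so r ≈ 4.3495 and h = 2r ≈ 8.6990.
S''(r) = 4π + 4·517/r³ > 0, so this is the minimum; S ≈ 356.5947.

4.3495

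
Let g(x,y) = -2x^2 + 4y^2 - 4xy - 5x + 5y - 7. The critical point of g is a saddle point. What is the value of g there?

∂g/∂x = -4x - 4y - 5 = 0 and ∂g/∂y = -4x + 8y + 5 = 0, so (x, y) = (-5/12, -5/6).
The Hessian has g_{xx} = -4, g_{yy} = 8, g_{xy} = -4, giving D = -48 < 0, so the point is a saddle point.
g(-5/12, -5/6) = -193/24.

-193/24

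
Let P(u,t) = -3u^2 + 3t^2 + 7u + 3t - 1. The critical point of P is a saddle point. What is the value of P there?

7/3

∂P/∂u = -6u + 7 = 0 and ∂P/∂t = 6t + 3 = 0, so (u, t) = (7/6, -1/2).
The Hessian has P_{uu} = -6, P_{tt} = 6, P_{ut} = 0, giving D = -36 < 0, so the point is a saddle point.
P(7/6, -1/2) = 7/3.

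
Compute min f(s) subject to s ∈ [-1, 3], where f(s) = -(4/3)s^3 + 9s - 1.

-10

f'(s) = -4s^2 + 9, whose only zero in [-1, 3] is s = 3/2.
Compare values at every candidate in [-1, 3]: f(-1) = -26/3, f(3/2) = 8, f(3) = -10.
Hence the absolute minimum is -10 at s = 3.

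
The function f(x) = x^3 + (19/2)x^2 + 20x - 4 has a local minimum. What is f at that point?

f'(x) = 3x^2 + 19x + 20. Setting f'(x) = 0 gives x ∈ {-5, -4/3}.
Since f''(x) = 6x + 19, we get f''(-5) = -11 < 0 ⇒ local maximum; f''(-4/3) = 11 > 0 ⇒ local minimum.
Thus f has its local minimum at x = -4/3, with value -436/27.

-436/27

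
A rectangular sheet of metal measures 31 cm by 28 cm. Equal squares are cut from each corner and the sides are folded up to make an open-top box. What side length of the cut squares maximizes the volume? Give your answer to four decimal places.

4.8976

With cut size x, the volume is V(x) = x(31 − 2x)(28 − 2x) for 0 < x < 14.
V'(x) = 12x^2 − 236x + 868. Setting V'(x) = 0 gives x ≈ 4.8976 (the root in (0, 14)).
V''(x) = 24x − 236 is negative there, so this is the maximum; V ≈ 1890.6163.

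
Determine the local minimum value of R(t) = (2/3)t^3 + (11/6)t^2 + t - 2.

-349/162

Critical points: R'(t) = 2t^2 + (11/3)t + 1 vanishes at t = -3/2, -1/3.
Since R''(t) = 4t + 11/3, we get R''(-3/2) = -7/3 < 0 ⇒ local maximum; R''(-1/3) = 7/3 > 0 ⇒ local minimum.
So the local minimum value is R(-1/3) = -349/162.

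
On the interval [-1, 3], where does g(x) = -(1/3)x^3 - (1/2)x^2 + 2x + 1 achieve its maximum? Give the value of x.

1

g'(x) = -x^2 - x + 2, whose only zero in [-1, 3] is x = 1.
Evaluating at the critical points and endpoints: g(-1) = -7/6; g(1) = 13/6; g(3) = -13/2.
Hence the absolute maximum is 13/6 at x = 1.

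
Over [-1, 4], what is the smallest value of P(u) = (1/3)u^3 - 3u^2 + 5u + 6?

Differentiating, P'(u) = u^2 - 6u + 5; whose only zero in [-1, 4] is u = 1.
Evaluating at the critical points and endpoints: P(-1) = -7/3; P(1) = 25/3; P(4) = -2/3.
The minimum over the interval is -7/3, attained at u = -1.

-7/3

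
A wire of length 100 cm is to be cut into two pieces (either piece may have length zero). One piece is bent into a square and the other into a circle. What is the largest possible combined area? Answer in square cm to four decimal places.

795.7747

Let x be the length used for the square. Square side x/4; circle radius (100−x)/(2π).
A(x) = (x/4)² + π·((100−x)/(2π))² = x²/16 + (100−x)²/(4π) for 0 ≤ x ≤ 100. A'(x) = x/8 − (100−x)/(2π) = 0 gives x = 4·100/(π+4) ≈ 56.0099.
A'' > 0, so the interior critical point is a minimum; the maximum is at an endpoint. A(0) = 795.7747 and A(100) = 625.0000, so the largest area is 795.7747.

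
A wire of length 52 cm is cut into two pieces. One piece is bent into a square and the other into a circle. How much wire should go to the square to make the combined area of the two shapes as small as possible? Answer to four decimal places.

29.1252

Let x be the length used for the square. Square side x/4; circle radius (52−x)/(2π).
A(x) = (x/4)² + π·((52−x)/(2π))² = x²/16 + (52−x)²/(4π) for 0 ≤ x ≤ 52. A'(x) = x/8 − (52−x)/(2π) = 0 gives x = 4·52/(π+4) ≈ 29.1252.
A'' = 1/8 + 1/(2π) > 0, so this gives the minimum combined area; x ≈ 29.1252 cm to the square.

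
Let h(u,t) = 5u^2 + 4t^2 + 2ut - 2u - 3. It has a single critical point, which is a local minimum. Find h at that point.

∂h/∂u = 10u + 2t - 2 = 0 and ∂h/∂t = 2u + 8t = 0, so (u, t) = (4/19, -1/19).
The Hessian has h_{uu} = 10, h_{tt} = 8, h_{ut} = 2, giving D = 76 > 0 with h_{uu} > 0, so the point is a local minimum.
h(4/19, -1/19) = -61/19.

-61/19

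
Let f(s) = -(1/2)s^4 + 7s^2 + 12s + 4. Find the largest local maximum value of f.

125/2

f'(s) = -2s^3 + 14s + 12. Setting f'(s) = 0 gives s ∈ {-2, -1, 3}.
f''(s) = -6s^2 + 14. f''(-2) = -10 < 0 ⇒ local maximum; f''(-1) = 8 > 0 ⇒ local minimum; f''(3) = -40 < 0 ⇒ local maximum.
So the largest local maximum value is f(3) = 125/2.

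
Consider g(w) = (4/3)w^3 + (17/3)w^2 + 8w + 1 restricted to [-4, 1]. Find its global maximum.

16

The derivative is 4w^2 + (34/3)w + 8, which vanishes at w = -3/2 and w = -4/3.
Evaluating at the critical points and endpoints: g(-4) = -77/3, g(-3/2) = -11/4, g(-4/3) = -223/81, g(1) = 16.
So the maximum is g(1) = 16.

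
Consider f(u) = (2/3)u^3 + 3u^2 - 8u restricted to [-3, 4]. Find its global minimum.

f'(u) = 2u^2 + 6u - 8, whose only zero in [-3, 4] is u = 1.
Compare values at every candidate in [-3, 4]: f(-3) = 33; f(1) = -13/3; f(4) = 176/3.
The minimum over the interval is -13/3, attained at u = 1.

-13/3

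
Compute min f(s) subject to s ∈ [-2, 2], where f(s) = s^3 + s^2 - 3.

f'(s) = 3s^2 + 2s, which vanishes at s = -2/3 and s = 0.
Evaluating at the critical points and endpoints: f(-2) = -7,  f(-2/3) = -77/27,  f(0) = -3,  f(2) = 9.
Hence the absolute minimum is -7 at s = -2.

-7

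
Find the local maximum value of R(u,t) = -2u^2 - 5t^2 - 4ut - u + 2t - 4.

∂R/∂u = -4u - 4t - 1 = 0 and ∂R/∂t = -4u - 10t + 2 = 0, so (u, t) = (-3/4, 1/2).
The Hessian has R_{uu} = -4, R_{tt} = -10, R_{ut} = -4, giving D = 24 > 0 with R_{uu} < 0, so the point is a local maximum.
R(-3/4, 1/2) = -25/8.

-25/8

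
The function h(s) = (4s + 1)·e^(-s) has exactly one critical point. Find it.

3/4

By the product rule, h'(s) = (-4s + 3)·e^(-s). Since e^(-s) > 0, the only critical point is s = 3/4.
h''(3/4) has the same sign as -4 < 0, so this is a local maximum.
h(3/4) = (4)·e^(-3/4) ≈ 1.8895.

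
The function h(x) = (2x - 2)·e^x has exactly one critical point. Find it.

h'(x) = 2·e^x + (2x - 2)·1·e^x = (2x)·e^x. Since e^x > 0, the only critical point is x = 0.
h''(0) has the same sign as 2 > 0, so this is a local minimum.
h(0) = (-2)·e^(0) ≈ -2.0000.

0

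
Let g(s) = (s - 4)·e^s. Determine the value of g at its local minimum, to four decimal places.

-20.0855

Differentiating with the product rule gives g'(s) = (s - 3)·e^s. Since e^s > 0, the only critical point is s = 3.
g''(3) has the same sign as 1 > 0, so this is a local minimum.
g(3) = (-1)·e^(3) ≈ -20.0855.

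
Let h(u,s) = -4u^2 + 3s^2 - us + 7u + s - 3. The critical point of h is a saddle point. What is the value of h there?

3/49

∂h/∂u = -8u - s + 7 = 0 and ∂h/∂s = -u + 6s + 1 = 0, so (u, s) = (43/49, -1/49).
The Hessian has h_{uu} = -8, h_{ss} = 6, h_{us} = -1, giving D = -49 < 0, so the point is a saddle point.
h(43/49, -1/49) = 3/49.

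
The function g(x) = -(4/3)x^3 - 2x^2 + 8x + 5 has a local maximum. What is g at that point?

29/3

g'(x) = -4x^2 - 4x + 8 = 0 at x = -2, 1.
Since g''(x) = -8x - 4, we get g''(-2) = 12 > 0 ⇒ local minimum; g''(1) = -12 < 0 ⇒ local maximum.
The local maximum is g(1) = 29/3.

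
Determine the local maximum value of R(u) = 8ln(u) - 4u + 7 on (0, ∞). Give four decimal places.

R'(u) = 8/u − 4 = 0 gives u = 2.
R''(u) = -8/u², which is negative for u > 0, so this is a local maximum.
R(2) = 8·ln(2) - 8 + 7 ≈ 4.5452.

4.5452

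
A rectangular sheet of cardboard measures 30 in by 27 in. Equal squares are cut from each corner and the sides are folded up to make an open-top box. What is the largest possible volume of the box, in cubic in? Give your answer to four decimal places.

With cut size x, the volume is V(x) = x(30 − 2x)(27 − 2x) for 0 < x < 13.5.
V'(x) = 12x^2 − 228x + 810. Setting V'(x) = 0 gives x ≈ 4.7303 (the root in (0, 13.5)).
V''(x) = 24x − 228 is negative there, so this is the maximum; V ≈ 1704.0847.

1704.0847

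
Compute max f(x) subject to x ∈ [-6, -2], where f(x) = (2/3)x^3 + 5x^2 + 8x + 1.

19/3

f'(x) = 2x^2 + 10x + 8, whose only zero in [-6, -2] is x = -4.
Candidates: f(-6) = -11, f(-4) = 19/3, f(-2) = -1/3.
The maximum over the interval is 19/3, attained at x = -4.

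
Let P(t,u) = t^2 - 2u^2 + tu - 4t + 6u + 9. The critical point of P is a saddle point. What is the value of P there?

109/9

∂P/∂t = 2t + u - 4 = 0 and ∂P/∂u = t - 4u + 6 = 0, so (t, u) = (10/9, 16/9).
The Hessian has P_{tt} = 2, P_{uu} = -4, P_{tu} = 1, giving D = -9 < 0, so the point is a saddle point.
P(10/9, 16/9) = 109/9.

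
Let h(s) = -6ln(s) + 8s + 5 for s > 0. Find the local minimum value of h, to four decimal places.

12.7261

h'(s) = -6/s + 8 = 0 gives s = 3/4.
h''(s) = 6/s², which is positive for s > 0, so this is a local minimum.
h(3/4) = -6·ln(3/4) + 6 + 5 ≈ 12.7261.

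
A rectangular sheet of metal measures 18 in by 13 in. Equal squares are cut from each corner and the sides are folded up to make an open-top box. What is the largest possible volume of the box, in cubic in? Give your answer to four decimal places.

260.0078

With cut size x, the volume is V(x) = x(18 − 2x)(13 − 2x) for 0 < x < 6.5.
V'(x) = 12x^2 − 124x + 234. Setting V'(x) = 0 gives x ≈ 2.4844 (the root in (0, 6.5)).
V''(x) = 24x − 124 is negative there, so this is the maximum; V ≈ 260.0078.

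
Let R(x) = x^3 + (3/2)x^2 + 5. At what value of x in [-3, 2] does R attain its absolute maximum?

Differentiating, R'(x) = 3x^2 + 3x; which vanishes at x = -1 and x = 0.
Candidates: R(-3) = -17/2; R(-1) = 11/2; R(0) = 5; R(2) = 19.
So the maximum is R(2) = 19.

2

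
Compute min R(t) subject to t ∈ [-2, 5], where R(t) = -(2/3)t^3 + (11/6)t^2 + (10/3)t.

-125/6

R'(t) = -2t^2 + (11/3)t + 10/3, which vanishes at t = -2/3 and t = 5/2.
Evaluating at the critical points and endpoints: R(-2) = 6, R(-2/3) = -98/81, R(5/2) = 75/8, R(5) = -125/6.
The minimum over the interval is -125/6, attained at t = 5.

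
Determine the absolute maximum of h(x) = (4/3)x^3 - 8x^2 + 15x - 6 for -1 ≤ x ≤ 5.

107/3

Differentiating, h'(x) = 4x^2 - 16x + 15; which vanishes at x = 3/2 and x = 5/2.
Compare values at every candidate in [-1, 5]: h(-1) = -91/3,  h(3/2) = 3,  h(5/2) = 7/3,  h(5) = 107/3.
The maximum over the interval is 107/3, attained at x = 5.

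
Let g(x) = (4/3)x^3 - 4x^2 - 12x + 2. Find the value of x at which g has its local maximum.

-1

g'(x) = 4x^2 - 8x - 12 = 0 at x = -1, 3.
Since g''(x) = 8x - 8, we get g''(-1) = -16 < 0 ⇒ local maximum; g''(3) = 16 > 0 ⇒ local minimum.
The local maximum is g(-1) = 26/3.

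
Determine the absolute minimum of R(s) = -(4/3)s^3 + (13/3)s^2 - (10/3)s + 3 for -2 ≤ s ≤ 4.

-79/3

R'(s) = -4s^2 + (26/3)s - 10/3, which vanishes at s = 1/2 and s = 5/3.
Compare values at every candidate in [-2, 4]: R(-2) = 113/3; R(1/2) = 9/4; R(5/3) = 268/81; R(4) = -79/3.
The minimum over the interval is -79/3, attained at s = 4.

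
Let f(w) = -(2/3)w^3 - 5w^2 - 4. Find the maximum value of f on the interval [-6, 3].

Differentiating, f'(w) = -2w^2 - 10w; which vanishes at w = -5 and w = 0.
Candidates: f(-6) = -40, f(-5) = -137/3, f(0) = -4, f(3) = -67.
So the maximum is f(0) = -4.

-4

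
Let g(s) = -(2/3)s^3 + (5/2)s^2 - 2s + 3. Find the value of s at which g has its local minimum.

g'(s) = -2s^2 + 5s - 2. Setting g'(s) = 0 gives s ∈ {1/2, 2}.
Since g''(s) = -4s + 5, we get g''(1/2) = 3 > 0 ⇒ local minimum; g''(2) = -3 < 0 ⇒ local maximum.
The local minimum is g(1/2) = 61/24.

1/2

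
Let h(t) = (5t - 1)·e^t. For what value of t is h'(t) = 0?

Differentiating with the product rule gives h'(t) = (5t + 4)·e^t. Since e^t > 0, the only critical point is t = -4/5.
h''(-4/5) has the same sign as 5 > 0, so this is a local minimum.
h(-4/5) = (-5)·e^(-4/5) ≈ -2.2466.

-4/5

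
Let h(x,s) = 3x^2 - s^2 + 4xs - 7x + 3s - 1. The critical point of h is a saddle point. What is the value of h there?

∂h/∂x = 6x + 4s - 7 = 0 and ∂h/∂s = 4x - 2s + 3 = 0, so (x, s) = (1/14, 23/14).
The Hessian has h_{xx} = 6, h_{ss} = -2, h_{xs} = 4, giving D = -28 < 0, so the point is a saddle point.
h(1/14, 23/14) = 17/14.

17/14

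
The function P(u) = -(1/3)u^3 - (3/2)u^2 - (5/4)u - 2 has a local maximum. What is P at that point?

P'(u) = -u^2 - 3u - 5/4 = 0 at u = -5/2, -1/2.
Second-derivative test with P''(u) = -2u - 3: P''(-5/2) = 2 > 0 ⇒ local minimum; P''(-1/2) = -2 < 0 ⇒ local maximum.
Thus P has its local maximum at u = -1/2, with value -41/24.

-41/24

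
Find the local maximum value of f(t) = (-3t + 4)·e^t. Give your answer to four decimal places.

4.1868

Differentiating with the product rule gives f'(t) = (-3t + 1)·e^t. Since e^t > 0, the only critical point is t = 1/3.
f''(1/3) has the same sign as -3 < 0, so this is a local maximum.
f(1/3) = (3)·e^(1/3) ≈ 4.1868.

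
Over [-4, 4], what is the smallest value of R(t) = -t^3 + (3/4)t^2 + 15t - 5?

The derivative is -3t^2 + (3/2)t + 15, which vanishes at t = -2 and t = 5/2.
Compare values at every candidate in [-4, 4]: R(-4) = 11; R(-2) = -24; R(5/2) = 345/16; R(4) = 3.
Hence the absolute minimum is -24 at t = -2.

-24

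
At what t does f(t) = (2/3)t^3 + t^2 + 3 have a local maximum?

f'(t) = 2t^2 + 2t. Setting f'(t) = 0 gives t ∈ {-1, 0}.
Since f''(t) = 4t + 2, we get f''(-1) = -2 < 0 ⇒ local maximum; f''(0) = 2 > 0 ⇒ local minimum.
The local maximum is f(-1) = 10/3.

-1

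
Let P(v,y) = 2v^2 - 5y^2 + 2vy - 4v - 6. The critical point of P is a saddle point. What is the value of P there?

-86/11

∂P/∂v = 4v + 2y - 4 = 0 and ∂P/∂y = 2v - 10y = 0, so (v, y) = (10/11, 2/11).
The Hessian has P_{vv} = 4, P_{yy} = -10, P_{vy} = 2, giving D = -44 < 0, so the point is a saddle point.
P(10/11, 2/11) = -86/11.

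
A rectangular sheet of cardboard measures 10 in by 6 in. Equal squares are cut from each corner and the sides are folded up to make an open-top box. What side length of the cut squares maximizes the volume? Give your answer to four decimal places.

With cut size x, the volume is V(x) = x(10 − 2x)(6 − 2x) for 0 < x < 3.
V'(x) = 12x^2 − 64x + 60. Setting V'(x) = 0 gives x ≈ 1.2137 (the root in (0, 3)).
V''(x) = 24x − 64 is negative there, so this is the maximum; V ≈ 32.8353.

1.2137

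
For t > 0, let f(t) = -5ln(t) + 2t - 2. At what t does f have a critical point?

f'(t) = -5/t + 2 = 0 gives t = 5/2.
f''(t) = 5/t², which is positive for t > 0, so this is a local minimum.
f(5/2) = -5·ln(5/2) + 5 - 2 ≈ -1.5815.

5/2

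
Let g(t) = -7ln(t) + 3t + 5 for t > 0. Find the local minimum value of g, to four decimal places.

6.0689

g'(t) = -7/t + 3 = 0 gives t = 7/3.
g''(t) = 7/t², which is positive for t > 0, so this is a local minimum.
g(7/3) = -7·ln(7/3) + 7 + 5 ≈ 6.0689.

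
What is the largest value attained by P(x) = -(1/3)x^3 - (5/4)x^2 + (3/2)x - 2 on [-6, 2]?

16

Differentiating, P'(x) = -x^2 - (5/2)x + 3/2; which vanishes at x = -3 and x = 1/2.
Evaluating at the critical points and endpoints: P(-6) = 16; P(-3) = -35/4; P(1/2) = -77/48; P(2) = -20/3.
So the maximum is P(-6) = 16.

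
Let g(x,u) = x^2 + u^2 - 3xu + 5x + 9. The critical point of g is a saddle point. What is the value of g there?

∂g/∂x = 2x - 3u + 5 = 0 and ∂g/∂u = -3x + 2u = 0, so (x, u) = (2, 3).
The Hessian has g_{xx} = 2, g_{uu} = 2, g_{xu} = -3, giving D = -5 < 0, so the point is a saddle point.
g(2, 3) = 14.

14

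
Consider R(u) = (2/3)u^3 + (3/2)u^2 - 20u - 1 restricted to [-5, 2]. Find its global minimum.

-89/3

R'(u) = 2u^2 + 3u - 20, whose only zero in [-5, 2] is u = -4.
Candidates: R(-5) = 319/6; R(-4) = 181/3; R(2) = -89/3.
Hence the absolute minimum is -89/3 at u = 2.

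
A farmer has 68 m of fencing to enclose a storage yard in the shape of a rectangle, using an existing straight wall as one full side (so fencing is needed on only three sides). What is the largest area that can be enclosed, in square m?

Let the sides perpendicular to the wall have length x and the parallel side y, so 2x + y = 68 and the area is A = xy = x(68 − 2x).
A'(x) = 68 − 4x = 0 gives x = 17, and A''(x) = −4 < 0 confirms a maximum.
Then y = 68 − 2·17 = 34 and A = 578.

578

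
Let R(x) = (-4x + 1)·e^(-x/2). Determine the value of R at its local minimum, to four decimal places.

R'(x) = (-4)·e^(-x/2) + (-4x + 1)·(-1/2)·e^(-x/2) = (2x - 9/2)·e^(-x/2). Since e^(-x/2) > 0, the only critical point is x = 9/4.
R''(9/4) has the same sign as 2 > 0, so this is a local minimum.
R(9/4) = (-8)·e^(-9/8) ≈ -2.5972.

-2.5972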